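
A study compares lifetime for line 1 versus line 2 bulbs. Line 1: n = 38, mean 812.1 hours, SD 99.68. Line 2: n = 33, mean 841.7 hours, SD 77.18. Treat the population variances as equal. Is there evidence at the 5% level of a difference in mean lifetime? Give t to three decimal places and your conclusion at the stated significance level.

t = -1.383; fail to reject H0

Let group 1 = line 1, group 2 = line 2. H0: μ_1 = μ_2; H1: μ_1 ≠ μ_2 (two-sample pooled-variance t-test, two-sided).
s_p² = [(38−1)·99.68² + (33−1)·77.18²]/(38+33−2) = 8090.61
t = (812.1 − 841.7)/√[8090.61·(1/38 + 1/33)] = -1.383
df = n₁ + n₂ − 2 = 69
Two-sided p-value ≈ 0.171
Since p ≈ 0.171 > α = 0.05, fail to reject H0; the evidence is not statistically significant.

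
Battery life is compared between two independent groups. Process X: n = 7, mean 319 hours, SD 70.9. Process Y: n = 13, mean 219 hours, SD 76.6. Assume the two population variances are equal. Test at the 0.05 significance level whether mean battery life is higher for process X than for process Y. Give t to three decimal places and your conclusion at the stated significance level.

Let group 1 = process X, group 2 = process Y. H0: μ_1 = μ_2; H1: μ_1 > μ_2 (two-sample pooled-variance t-test, right-tailed).
s_p² = [(7−1)·70.9² + (13−1)·76.6²]/(7+13−2) = 5587.31
t = (319 − 219)/√[5587.31·(1/7 + 1/13)] = 2.854
df = n₁ + n₂ − 2 = 18
p-value = P(T ≥ 2.854) ≈ 0.005
Since p ≈ 0.005 < α = 0.05, reject H0; the data support H1.

t = 2.854; reject H0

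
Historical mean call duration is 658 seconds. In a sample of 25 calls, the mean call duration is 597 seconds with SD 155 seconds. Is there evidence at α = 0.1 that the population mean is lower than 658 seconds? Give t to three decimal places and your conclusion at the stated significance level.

t = -1.968; reject H0

H0: μ = 658; H1: μ < 658 (one-sample t-test, left-tailed).
t = (x̄ − μ₀)/(s/√n) = (597 − 658)/(155/√25) = -1.968
df = n − 1 = 24
p-value = P(T ≤ -1.968) ≈ 0.030
Since p ≈ 0.030 < α = 0.1, reject H0; the evidence is statistically significant.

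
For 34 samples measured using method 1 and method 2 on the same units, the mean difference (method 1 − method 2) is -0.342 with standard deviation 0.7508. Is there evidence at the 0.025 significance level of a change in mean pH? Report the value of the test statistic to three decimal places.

H0: μ_d = 0; H1: μ_d ≠ 0 (paired t-test on the differences, two-sided).
t = d̄/(s_d/√n) = -0.342/(0.7508/√34) = -2.656
df = n − 1 = 33
Two-sided p-value ≈ 0.0121
Since p ≈ 0.0121 < α = 0.025, reject H0; the evidence is statistically significant.

-2.656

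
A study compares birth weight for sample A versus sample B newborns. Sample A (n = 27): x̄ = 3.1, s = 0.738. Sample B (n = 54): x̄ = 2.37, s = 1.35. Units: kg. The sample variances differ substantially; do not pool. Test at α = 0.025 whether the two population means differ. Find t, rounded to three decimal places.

3.144

Let group 1 = sample A, group 2 = sample B. H0: μ_1 = μ_2; H1: μ_1 ≠ μ_2 (Welch's two-sample t-test, two-sided).
t = (x̄_1 − x̄_2)/√(s_1²/n_1 + s_2²/n_2) = (3.1 − 2.37)/√(0.738²/27 + 1.35²/54) = 3.144
Welch–Satterthwaite df ≈ 78.28
Two-sided p-value ≈ 0.002
Since p ≈ 0.002 < α = 0.025, reject H0; the evidence is statistically significant.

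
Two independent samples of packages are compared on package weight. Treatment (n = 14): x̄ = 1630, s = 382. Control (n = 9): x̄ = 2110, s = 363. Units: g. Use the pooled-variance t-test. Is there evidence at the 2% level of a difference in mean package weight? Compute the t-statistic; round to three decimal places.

-2.997

Let group 1 = treatment, group 2 = control. H0: μ_1 = μ_2; H1: μ_1 ≠ μ_2 (two-sample pooled-variance t-test, two-sided).
s_p² = [(14−1)·382² + (9−1)·363²]/(14+9−2) = 140532
t = (1630 − 2110)/√[140532·(1/14 + 1/9)] = -2.997
df = n₁ + n₂ − 2 = 21
Two-sided p-value ≈ 0.0069
Since p ≈ 0.0069 < α = 0.02, reject H0; the data support H1.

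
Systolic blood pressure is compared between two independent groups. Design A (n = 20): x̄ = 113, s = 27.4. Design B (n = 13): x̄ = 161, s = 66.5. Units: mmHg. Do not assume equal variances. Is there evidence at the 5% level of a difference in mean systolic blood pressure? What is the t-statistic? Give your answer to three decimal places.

-2.470

Let group 1 = design A, group 2 = design B. H0: μ_1 = μ_2; H1: μ_1 ≠ μ_2 (Welch's two-sample t-test, two-sided).
t = (x̄_1 − x̄_2)/√(s_1²/n_1 + s_2²/n_2) = (113 − 161)/√(27.4²/20 + 66.5²/13) = -2.470
Welch–Satterthwaite df ≈ 14.68
Two-sided p-value ≈ 0.026
Since p ≈ 0.026 < α = 0.05, reject H0; the data support H1.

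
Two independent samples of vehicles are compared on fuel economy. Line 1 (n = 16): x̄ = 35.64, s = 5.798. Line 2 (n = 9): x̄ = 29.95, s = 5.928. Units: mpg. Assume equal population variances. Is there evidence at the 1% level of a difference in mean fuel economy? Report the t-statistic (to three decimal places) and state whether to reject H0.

Let group 1 = line 1, group 2 = line 2. H0: μ_1 = μ_2; H1: μ_1 ≠ μ_2 (two-sample pooled-variance t-test, two-sided).
s_p² = [(16−1)·5.798² + (9−1)·5.928²]/(16+9−2) = 34.147
t = (35.64 − 29.95)/√[34.147·(1/16 + 1/9)] = 2.337
df = n₁ + n₂ − 2 = 23
Two-sided p-value ≈ 0.029
Since p ≈ 0.029 > α = 0.01, fail to reject H0; the evidence is not statistically significant.

t = 2.337; fail to reject H0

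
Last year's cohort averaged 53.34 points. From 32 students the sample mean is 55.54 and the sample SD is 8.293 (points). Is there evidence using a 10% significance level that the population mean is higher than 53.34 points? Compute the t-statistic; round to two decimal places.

1.50

H0: μ = 53.34; H1: μ > 53.34 (one-sample t-test, right-tailed).
t = (x̄ − μ₀)/(s/√n) = (55.54 − 53.34)/(8.293/√32) = 1.50
df = n − 1 = 31
p-value = P(T ≥ 1.50) ≈ 0.0718
Since p ≈ 0.0718 < α = 0.1, reject H0; the evidence is statistically significant.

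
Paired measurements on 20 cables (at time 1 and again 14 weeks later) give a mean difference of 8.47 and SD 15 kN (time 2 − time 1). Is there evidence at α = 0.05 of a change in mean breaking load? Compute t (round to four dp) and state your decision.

t = 2.5253; reject H0

H0: μ_d = 0; H1: μ_d ≠ 0 (paired t-test on the differences, two-sided).
t = d̄/(s_d/√n) = 8.47/(15/√20) = 2.5253
df = n − 1 = 19
Two-sided p-value ≈ 0.021
Since p ≈ 0.021 < α = 0.05, reject H0; the evidence is statistically significant.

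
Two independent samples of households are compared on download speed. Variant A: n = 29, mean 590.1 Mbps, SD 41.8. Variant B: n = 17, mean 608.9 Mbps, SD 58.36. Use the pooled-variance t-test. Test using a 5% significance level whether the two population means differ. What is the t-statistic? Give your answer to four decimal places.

Let group 1 = variant A, group 2 = variant B. H0: μ_1 = μ_2; H1: μ_1 ≠ μ_2 (two-sample pooled-variance t-test, two-sided).
s_p² = [(29−1)·41.8² + (17−1)·58.36²]/(29+17−2) = 2350.39
t = (590.1 − 608.9)/√[2350.39·(1/29 + 1/17)] = -1.2695
df = n₁ + n₂ − 2 = 44
Two-sided p-value ≈ 0.211
Since p ≈ 0.211 > α = 0.05, fail to reject H0; the evidence is not statistically significant.

-1.2695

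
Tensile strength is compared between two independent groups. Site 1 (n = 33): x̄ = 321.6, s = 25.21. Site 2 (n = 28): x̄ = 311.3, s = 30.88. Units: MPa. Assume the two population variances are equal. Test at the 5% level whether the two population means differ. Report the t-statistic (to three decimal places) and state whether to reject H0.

t = 1.434; fail to reject H0

Let group 1 = site 1, group 2 = site 2. H0: μ_1 = μ_2; H1: μ_1 ≠ μ_2 (two-sample pooled-variance t-test, two-sided).
s_p² = [(33−1)·25.21² + (28−1)·30.88²]/(33+28−2) = 781.083
t = (321.6 − 311.3)/√[781.083·(1/33 + 1/28)] = 1.434
df = n₁ + n₂ − 2 = 59
Two-sided p-value ≈ 0.1567
Since p ≈ 0.1567 > α = 0.05, fail to reject H0; the data do not provide sufficient evidence against H0.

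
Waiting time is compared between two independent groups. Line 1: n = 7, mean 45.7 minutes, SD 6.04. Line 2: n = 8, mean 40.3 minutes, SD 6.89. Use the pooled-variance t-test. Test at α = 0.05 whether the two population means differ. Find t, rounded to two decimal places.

Let group 1 = line 1, group 2 = line 2. H0: μ_1 = μ_2; H1: μ_1 ≠ μ_2 (two-sample pooled-variance t-test, two-sided).
s_p² = [(7−1)·6.04² + (8−1)·6.89²]/(7+8−2) = 42.3996
t = (45.7 − 40.3)/√[42.3996·(1/7 + 1/8)] = 1.60
df = n₁ + n₂ − 2 = 13
Two-sided p-value ≈ 0.133
Since p ≈ 0.133 > α = 0.05, fail to reject H0; the evidence is not statistically significant.

1.60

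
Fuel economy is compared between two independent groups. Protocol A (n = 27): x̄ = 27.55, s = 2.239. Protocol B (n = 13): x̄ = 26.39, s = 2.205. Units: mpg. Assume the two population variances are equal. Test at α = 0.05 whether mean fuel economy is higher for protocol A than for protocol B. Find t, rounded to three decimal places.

1.542

Let group 1 = protocol A, group 2 = protocol B. H0: μ_1 = μ_2; H1: μ_1 > μ_2 (two-sample pooled-variance t-test, right-tailed).
s_p² = [(27−1)·2.239² + (13−1)·2.205²]/(27+13−2) = 4.96541
t = (27.55 − 26.39)/√[4.96541·(1/27 + 1/13)] = 1.542
df = n₁ + n₂ − 2 = 38
p-value = P(T ≥ 1.542) ≈ 0.066
Since p ≈ 0.066 > α = 0.05, fail to reject H0; the evidence is not statistically significant.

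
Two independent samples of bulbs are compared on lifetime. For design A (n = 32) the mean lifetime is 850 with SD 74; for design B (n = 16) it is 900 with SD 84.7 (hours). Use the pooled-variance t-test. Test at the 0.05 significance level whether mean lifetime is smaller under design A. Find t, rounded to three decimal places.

Let group 1 = design A, group 2 = design B. H0: μ_1 = μ_2; H1: μ_1 < μ_2 (two-sample pooled-variance t-test, left-tailed).
s_p² = [(32−1)·74² + (16−1)·84.7²]/(32+16−2) = 6029.72
t = (850 − 900)/√[6029.72·(1/32 + 1/16)] = -2.103
df = n₁ + n₂ − 2 = 46
p-value = P(T ≤ -2.103) ≈ 0.0205
Since p ≈ 0.0205 < α = 0.05, reject H0; the data support H1.

-2.103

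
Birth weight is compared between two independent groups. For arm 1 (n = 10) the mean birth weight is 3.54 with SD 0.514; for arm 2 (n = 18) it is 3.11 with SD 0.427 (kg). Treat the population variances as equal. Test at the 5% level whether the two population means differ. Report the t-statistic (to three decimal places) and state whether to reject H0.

Let group 1 = arm 1, group 2 = arm 2. H0: μ_1 = μ_2; H1: μ_1 ≠ μ_2 (two-sample pooled-variance t-test, two-sided).
s_p² = [(10−1)·0.514² + (18−1)·0.427²]/(10+18−2) = 0.210668
t = (3.54 − 3.11)/√[0.210668·(1/10 + 1/18)] = 2.375
df = n₁ + n₂ − 2 = 26
Two-sided p-value ≈ 0.0252
Since p ≈ 0.0252 < α = 0.05, reject H0; the evidence is statistically significant.

t = 2.375; reject H0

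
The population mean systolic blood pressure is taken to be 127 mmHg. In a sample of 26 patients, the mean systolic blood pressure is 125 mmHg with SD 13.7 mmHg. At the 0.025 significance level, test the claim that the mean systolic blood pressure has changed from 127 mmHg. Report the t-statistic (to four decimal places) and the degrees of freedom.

t = -0.7444, df = 25

H0: μ = 127; H1: μ ≠ 127 (one-sample t-test, two-sided).
t = (x̄ − μ₀)/(s/√n) = (125 − 127)/(13.7/√26) = -0.7444
df = n − 1 = 25
Two-sided p-value ≈ 0.4636
Since p ≈ 0.4636 > α = 0.025, fail to reject H0; the data do not provide sufficient evidence against H0.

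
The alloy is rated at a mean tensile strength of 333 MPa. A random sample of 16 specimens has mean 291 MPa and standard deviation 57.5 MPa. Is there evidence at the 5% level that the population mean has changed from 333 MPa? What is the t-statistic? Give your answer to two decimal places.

-2.92

H0: μ = 333; H1: μ ≠ 333 (one-sample t-test, two-sided).
t = (x̄ − μ₀)/(s/√n) = (291 − 333)/(57.5/√16) = -2.92
df = n − 1 = 15
Two-sided p-value ≈ 0.011
Since p ≈ 0.011 < α = 0.05, reject H0; the evidence is statistically significant.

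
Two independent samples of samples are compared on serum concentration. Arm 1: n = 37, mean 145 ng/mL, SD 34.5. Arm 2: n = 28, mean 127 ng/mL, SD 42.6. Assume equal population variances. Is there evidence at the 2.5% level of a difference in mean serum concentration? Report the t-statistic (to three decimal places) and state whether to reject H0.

Let group 1 = arm 1, group 2 = arm 2. H0: μ_1 = μ_2; H1: μ_1 ≠ μ_2 (two-sample pooled-variance t-test, two-sided).
s_p² = [(37−1)·34.5² + (28−1)·42.6²]/(37+28−2) = 1457.9
t = (145 − 127)/√[1457.9·(1/37 + 1/28)] = 1.882
df = n₁ + n₂ − 2 = 63
Two-sided p-value ≈ 0.064
Since p ≈ 0.064 > α = 0.025, fail to reject H0; the data do not provide sufficient evidence against H0.

t = 1.882; fail to reject H0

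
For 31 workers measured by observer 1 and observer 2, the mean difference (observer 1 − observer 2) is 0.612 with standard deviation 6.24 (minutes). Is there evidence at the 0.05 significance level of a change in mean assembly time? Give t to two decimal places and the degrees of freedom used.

H0: μ_d = 0; H1: μ_d ≠ 0 (paired t-test on the differences, two-sided).
t = d̄/(s_d/√n) = 0.612/(6.24/√31) = 0.55
df = n − 1 = 30
Two-sided p-value ≈ 0.589
Since p ≈ 0.589 > α = 0.05, fail to reject H0; the data do not provide sufficient evidence against H0.

t = 0.55, df = 30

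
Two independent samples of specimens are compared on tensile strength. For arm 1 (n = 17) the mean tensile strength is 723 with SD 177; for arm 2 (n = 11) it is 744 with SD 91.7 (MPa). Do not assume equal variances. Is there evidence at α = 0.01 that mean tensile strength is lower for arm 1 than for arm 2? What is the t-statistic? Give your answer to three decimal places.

-0.411

Let group 1 = arm 1, group 2 = arm 2. H0: μ_1 = μ_2; H1: μ_1 < μ_2 (Welch's two-sample t-test, left-tailed).
t = (x̄_1 − x̄_2)/√(s_1²/n_1 + s_2²/n_2) = (723 − 744)/√(177²/17 + 91.7²/11) = -0.411
Welch–Satterthwaite df ≈ 25.11
p-value = P(T ≤ -0.411) ≈ 0.3422
Since p ≈ 0.3422 > α = 0.01, fail to reject H0; the data do not provide sufficient evidence against H0.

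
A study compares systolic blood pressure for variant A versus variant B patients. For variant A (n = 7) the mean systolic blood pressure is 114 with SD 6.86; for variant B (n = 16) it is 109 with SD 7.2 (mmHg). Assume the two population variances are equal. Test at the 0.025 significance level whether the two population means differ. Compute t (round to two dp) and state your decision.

t = 1.55; fail to reject H0

Let group 1 = variant A, group 2 = variant B. H0: μ_1 = μ_2; H1: μ_1 ≠ μ_2 (two-sample pooled-variance t-test, two-sided).
s_p² = [(7−1)·6.86² + (16−1)·7.2²]/(7+16−2) = 50.4742
t = (114 − 109)/√[50.4742·(1/7 + 1/16)] = 1.55
df = n₁ + n₂ − 2 = 21
Two-sided p-value ≈ 0.1354
Since p ≈ 0.1354 > α = 0.025, fail to reject H0; the data do not provide sufficient evidence against H0.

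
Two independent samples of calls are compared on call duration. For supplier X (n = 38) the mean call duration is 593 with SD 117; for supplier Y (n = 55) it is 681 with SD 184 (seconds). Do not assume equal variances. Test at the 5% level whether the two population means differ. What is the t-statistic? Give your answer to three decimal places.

Let group 1 = supplier X, group 2 = supplier Y. H0: μ_1 = μ_2; H1: μ_1 ≠ μ_2 (Welch's two-sample t-test, two-sided).
t = (x̄_1 − x̄_2)/√(s_1²/n_1 + s_2²/n_2) = (593 − 681)/√(117²/38 + 184²/55) = -2.817
Welch–Satterthwaite df ≈ 90.47
Two-sided p-value ≈ 0.0059
Since p ≈ 0.0059 < α = 0.05, reject H0; the data support H1.

-2.817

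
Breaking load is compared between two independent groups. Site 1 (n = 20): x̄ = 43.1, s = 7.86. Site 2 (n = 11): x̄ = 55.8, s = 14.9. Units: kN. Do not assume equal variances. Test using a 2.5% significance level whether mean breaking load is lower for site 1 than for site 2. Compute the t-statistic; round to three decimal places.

-2.633

Let group 1 = site 1, group 2 = site 2. H0: μ_1 = μ_2; H1: μ_1 < μ_2 (Welch's two-sample t-test, left-tailed).
t = (x̄_1 − x̄_2)/√(s_1²/n_1 + s_2²/n_2) = (43.1 − 55.8)/√(7.86²/20 + 14.9²/11) = -2.633
Welch–Satterthwaite df ≈ 13.13
p-value = P(T ≤ -2.633) ≈ 0.010
Since p ≈ 0.010 < α = 0.025, reject H0; the evidence is statistically significant.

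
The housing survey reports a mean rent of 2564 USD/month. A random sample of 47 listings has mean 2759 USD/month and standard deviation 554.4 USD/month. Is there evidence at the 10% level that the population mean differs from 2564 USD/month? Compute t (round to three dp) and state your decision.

H0: μ = 2564; H1: μ ≠ 2564 (one-sample t-test, two-sided).
t = (x̄ − μ₀)/(s/√n) = (2759 − 2564)/(554.4/√47) = 2.411
df = n − 1 = 46
Two-sided p-value ≈ 0.0199
Since p ≈ 0.0199 < α = 0.1, reject H0; the evidence is statistically significant.

t = 2.411; reject H0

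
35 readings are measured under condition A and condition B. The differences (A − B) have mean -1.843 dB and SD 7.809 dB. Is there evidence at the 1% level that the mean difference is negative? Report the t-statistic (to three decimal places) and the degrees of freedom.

t = -1.396, df = 34

H0: μ_d = 0; H1: μ_d < 0 (paired t-test on the differences, left-tailed).
t = d̄/(s_d/√n) = -1.843/(7.809/√35) = -1.396
df = n − 1 = 34
p-value = P(T ≤ -1.396) ≈ 0.086
Since p ≈ 0.086 > α = 0.01, fail to reject H0; the evidence is not statistically significant.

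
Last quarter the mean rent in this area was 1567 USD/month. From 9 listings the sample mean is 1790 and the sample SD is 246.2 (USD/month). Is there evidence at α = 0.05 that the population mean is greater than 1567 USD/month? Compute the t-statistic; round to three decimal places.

2.717

H0: μ = 1567; H1: μ > 1567 (one-sample t-test, right-tailed).
t = (x̄ − μ₀)/(s/√n) = (1790 − 1567)/(246.2/√9) = 2.717
df = n − 1 = 8
p-value = P(T ≥ 2.717) ≈ 0.013
Since p ≈ 0.013 < α = 0.05, reject H0; the data support H1.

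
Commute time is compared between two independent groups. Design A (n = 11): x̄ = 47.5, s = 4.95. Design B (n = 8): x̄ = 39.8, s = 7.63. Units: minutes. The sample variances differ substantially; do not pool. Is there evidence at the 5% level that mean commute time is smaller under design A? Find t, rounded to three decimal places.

2.498

Let group 1 = design A, group 2 = design B. H0: μ_1 = μ_2; H1: μ_1 < μ_2 (Welch's two-sample t-test, left-tailed).
t = (x̄_1 − x̄_2)/√(s_1²/n_1 + s_2²/n_2) = (47.5 − 39.8)/√(4.95²/11 + 7.63²/8) = 2.498
Welch–Satterthwaite df ≈ 11.21
p-value = P(T ≤ 2.498) ≈ 0.985
Since p ≈ 0.985 > α = 0.05, fail to reject H0; the evidence is not statistically significant.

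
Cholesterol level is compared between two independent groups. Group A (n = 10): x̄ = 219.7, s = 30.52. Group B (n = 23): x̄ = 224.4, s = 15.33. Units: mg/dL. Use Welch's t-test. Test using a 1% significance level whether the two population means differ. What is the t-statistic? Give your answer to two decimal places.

Let group 1 = group A, group 2 = group B. H0: μ_1 = μ_2; H1: μ_1 ≠ μ_2 (Welch's two-sample t-test, two-sided).
t = (x̄_1 − x̄_2)/√(s_1²/n_1 + s_2²/n_2) = (219.7 − 224.4)/√(30.52²/10 + 15.33²/23) = -0.46
Welch–Satterthwaite df ≈ 11.03
Two-sided p-value ≈ 0.653
Since p ≈ 0.653 > α = 0.01, fail to reject H0; the evidence is not statistically significant.

-0.46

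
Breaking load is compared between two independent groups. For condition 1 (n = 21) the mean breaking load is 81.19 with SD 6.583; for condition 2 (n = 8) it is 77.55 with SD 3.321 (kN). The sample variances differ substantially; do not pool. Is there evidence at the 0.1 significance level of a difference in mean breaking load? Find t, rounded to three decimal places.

Let group 1 = condition 1, group 2 = condition 2. H0: μ_1 = μ_2; H1: μ_1 ≠ μ_2 (Welch's two-sample t-test, two-sided).
t = (x̄_1 − x̄_2)/√(s_1²/n_1 + s_2²/n_2) = (81.19 − 77.55)/√(6.583²/21 + 3.321²/8) = 1.962
Welch–Satterthwaite df ≈ 24.46
Two-sided p-value ≈ 0.0612
Since p ≈ 0.0612 < α = 0.1, reject H0; the evidence is statistically significant.

1.962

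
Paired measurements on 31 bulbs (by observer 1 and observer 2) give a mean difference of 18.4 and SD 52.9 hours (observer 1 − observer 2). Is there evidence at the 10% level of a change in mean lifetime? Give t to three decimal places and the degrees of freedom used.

t = 1.937, df = 30

H0: μ_d = 0; H1: μ_d ≠ 0 (paired t-test on the differences, two-sided).
t = d̄/(s_d/√n) = 18.4/(52.9/√31) = 1.937
df = n − 1 = 30
Two-sided p-value ≈ 0.0623
Since p ≈ 0.0623 < α = 0.1, reject H0; the data support H1.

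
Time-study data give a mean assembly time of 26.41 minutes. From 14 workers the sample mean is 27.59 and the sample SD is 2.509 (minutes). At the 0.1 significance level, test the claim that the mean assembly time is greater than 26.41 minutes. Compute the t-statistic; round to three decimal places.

1.760

H0: μ = 26.41; H1: μ > 26.41 (one-sample t-test, right-tailed).
t = (x̄ − μ₀)/(s/√n) = (27.59 − 26.41)/(2.509/√14) = 1.760
df = n − 1 = 13
p-value = P(T ≥ 1.760) ≈ 0.0510
Since p ≈ 0.0510 < α = 0.1, reject H0; the evidence is statistically significant.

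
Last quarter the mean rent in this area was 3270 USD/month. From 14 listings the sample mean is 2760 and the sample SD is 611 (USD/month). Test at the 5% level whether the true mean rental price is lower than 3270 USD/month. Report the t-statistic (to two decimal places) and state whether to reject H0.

H0: μ = 3270; H1: μ < 3270 (one-sample t-test, left-tailed).
t = (x̄ − μ₀)/(s/√n) = (2760 − 3270)/(611/√14) = -3.12
df = n − 1 = 13
p-value = P(T ≤ -3.12) ≈ 0.004
Since p ≈ 0.004 < α = 0.05, reject H0; the data support H1.

t = -3.12; reject H0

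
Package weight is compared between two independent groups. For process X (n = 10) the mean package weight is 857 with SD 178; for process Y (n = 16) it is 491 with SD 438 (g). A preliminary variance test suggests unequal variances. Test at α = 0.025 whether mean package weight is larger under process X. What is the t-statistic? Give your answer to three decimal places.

Let group 1 = process X, group 2 = process Y. H0: μ_1 = μ_2; H1: μ_1 > μ_2 (Welch's two-sample t-test, right-tailed).
t = (x̄_1 − x̄_2)/√(s_1²/n_1 + s_2²/n_2) = (857 − 491)/√(178²/10 + 438²/16) = 2.973
Welch–Satterthwaite df ≈ 21.48
p-value = P(T ≥ 2.973) ≈ 0.0036
Since p ≈ 0.0036 < α = 0.025, reject H0; the data support H1.

2.973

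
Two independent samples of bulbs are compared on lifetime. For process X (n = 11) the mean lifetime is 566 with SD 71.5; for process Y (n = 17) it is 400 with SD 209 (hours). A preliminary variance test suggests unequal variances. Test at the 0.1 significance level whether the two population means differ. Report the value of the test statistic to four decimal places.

3.0136

Let group 1 = process X, group 2 = process Y. H0: μ_1 = μ_2; H1: μ_1 ≠ μ_2 (Welch's two-sample t-test, two-sided).
t = (x̄_1 − x̄_2)/√(s_1²/n_1 + s_2²/n_2) = (566 − 400)/√(71.5²/11 + 209²/17) = 3.0136
Welch–Satterthwaite df ≈ 21.20
Two-sided p-value ≈ 0.007
Since p ≈ 0.007 < α = 0.1, reject H0; the evidence is statistically significant.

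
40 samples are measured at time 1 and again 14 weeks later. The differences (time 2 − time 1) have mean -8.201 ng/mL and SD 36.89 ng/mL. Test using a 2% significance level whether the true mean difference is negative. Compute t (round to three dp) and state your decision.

t = -1.406; fail to reject H0

H0: μ_d = 0; H1: μ_d < 0 (paired t-test on the differences, left-tailed).
t = d̄/(s_d/√n) = -8.201/(36.89/√40) = -1.406
df = n − 1 = 39
p-value = P(T ≤ -1.406) ≈ 0.0838
Since p ≈ 0.0838 > α = 0.02, fail to reject H0; the data do not provide sufficient evidence against H0.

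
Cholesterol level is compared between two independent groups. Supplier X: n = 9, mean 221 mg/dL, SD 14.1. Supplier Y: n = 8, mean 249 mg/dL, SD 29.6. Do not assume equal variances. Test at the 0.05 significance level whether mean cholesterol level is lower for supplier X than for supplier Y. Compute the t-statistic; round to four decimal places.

-2.4407

Let group 1 = supplier X, group 2 = supplier Y. H0: μ_1 = μ_2; H1: μ_1 < μ_2 (Welch's two-sample t-test, left-tailed).
t = (x̄_1 − x̄_2)/√(s_1²/n_1 + s_2²/n_2) = (221 − 249)/√(14.1²/9 + 29.6²/8) = -2.4407
Welch–Satterthwaite df ≈ 9.76
p-value = P(T ≤ -2.4407) ≈ 0.0177
Since p ≈ 0.0177 < α = 0.05, reject H0; the data support H1.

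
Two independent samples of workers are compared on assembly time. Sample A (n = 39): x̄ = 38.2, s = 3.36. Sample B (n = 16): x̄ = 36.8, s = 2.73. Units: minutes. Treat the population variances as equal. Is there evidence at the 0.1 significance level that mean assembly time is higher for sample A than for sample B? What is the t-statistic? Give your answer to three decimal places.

1.476

Let group 1 = sample A, group 2 = sample B. H0: μ_1 = μ_2; H1: μ_1 > μ_2 (two-sample pooled-variance t-test, right-tailed).
s_p² = [(39−1)·3.36² + (16−1)·2.73²]/(39+16−2) = 10.2037
t = (38.2 − 36.8)/√[10.2037·(1/39 + 1/16)] = 1.476
df = n₁ + n₂ − 2 = 53
p-value = P(T ≥ 1.476) ≈ 0.073
Since p ≈ 0.073 < α = 0.1, reject H0; the evidence is statistically significant.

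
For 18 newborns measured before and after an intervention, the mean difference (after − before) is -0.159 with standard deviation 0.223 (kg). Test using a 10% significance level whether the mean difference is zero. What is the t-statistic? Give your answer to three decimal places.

H0: μ_d = 0; H1: μ_d ≠ 0 (paired t-test on the differences, two-sided).
t = d̄/(s_d/√n) = -0.159/(0.223/√18) = -3.025
df = n − 1 = 17
Two-sided p-value ≈ 0.008
Since p ≈ 0.008 < α = 0.1, reject H0; the data support H1.

-3.025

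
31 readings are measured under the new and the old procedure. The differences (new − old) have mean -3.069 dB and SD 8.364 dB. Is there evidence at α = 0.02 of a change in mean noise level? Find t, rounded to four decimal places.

H0: μ_d = 0; H1: μ_d ≠ 0 (paired t-test on the differences, two-sided).
t = d̄/(s_d/√n) = -3.069/(8.364/√31) = -2.0430
df = n − 1 = 30
Two-sided p-value ≈ 0.050
Since p ≈ 0.050 > α = 0.02, fail to reject H0; the evidence is not statistically significant.

-2.0430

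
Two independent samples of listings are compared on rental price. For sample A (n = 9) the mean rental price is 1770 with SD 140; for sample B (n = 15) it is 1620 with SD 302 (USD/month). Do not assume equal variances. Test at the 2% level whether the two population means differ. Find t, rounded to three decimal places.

1.651

Let group 1 = sample A, group 2 = sample B. H0: μ_1 = μ_2; H1: μ_1 ≠ μ_2 (Welch's two-sample t-test, two-sided).
t = (x̄_1 − x̄_2)/√(s_1²/n_1 + s_2²/n_2) = (1770 − 1620)/√(140²/9 + 302²/15) = 1.651
Welch–Satterthwaite df ≈ 21.09
Two-sided p-value ≈ 0.114
Since p ≈ 0.114 > α = 0.02, fail to reject H0; the data do not provide sufficient evidence against H0.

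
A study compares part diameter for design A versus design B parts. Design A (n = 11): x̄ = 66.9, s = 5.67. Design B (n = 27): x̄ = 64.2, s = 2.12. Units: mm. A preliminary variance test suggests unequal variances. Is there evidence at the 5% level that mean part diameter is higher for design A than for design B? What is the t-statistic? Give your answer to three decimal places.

1.536

Let group 1 = design A, group 2 = design B. H0: μ_1 = μ_2; H1: μ_1 > μ_2 (Welch's two-sample t-test, right-tailed).
t = (x̄_1 − x̄_2)/√(s_1²/n_1 + s_2²/n_2) = (66.9 − 64.2)/√(5.67²/11 + 2.12²/27) = 1.536
Welch–Satterthwaite df ≈ 11.16
p-value = P(T ≥ 1.536) ≈ 0.0762
Since p ≈ 0.0762 > α = 0.05, fail to reject H0; the evidence is not statistically significant.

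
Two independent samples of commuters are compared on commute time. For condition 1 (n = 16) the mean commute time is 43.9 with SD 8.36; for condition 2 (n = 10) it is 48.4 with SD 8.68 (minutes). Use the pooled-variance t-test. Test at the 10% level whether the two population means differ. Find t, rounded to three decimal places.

-1.316

Let group 1 = condition 1, group 2 = condition 2. H0: μ_1 = μ_2; H1: μ_1 ≠ μ_2 (two-sample pooled-variance t-test, two-sided).
s_p² = [(16−1)·8.36² + (10−1)·8.68²]/(16+10−2) = 71.9344
t = (43.9 − 48.4)/√[71.9344·(1/16 + 1/10)] = -1.316
df = n₁ + n₂ − 2 = 24
Two-sided p-value ≈ 0.201
Since p ≈ 0.201 > α = 0.1, fail to reject H0; the evidence is not statistically significant.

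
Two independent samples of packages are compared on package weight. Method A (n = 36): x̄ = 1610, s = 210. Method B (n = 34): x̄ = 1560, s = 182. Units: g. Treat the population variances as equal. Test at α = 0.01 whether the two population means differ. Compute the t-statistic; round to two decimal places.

Let group 1 = method A, group 2 = method B. H0: μ_1 = μ_2; H1: μ_1 ≠ μ_2 (two-sample pooled-variance t-test, two-sided).
s_p² = [(36−1)·210² + (34−1)·182²]/(36+34−2) = 38773.4
t = (1610 − 1560)/√[38773.4·(1/36 + 1/34)] = 1.06
df = n₁ + n₂ − 2 = 68
Two-sided p-value ≈ 0.292
Since p ≈ 0.292 > α = 0.01, fail to reject H0; the evidence is not statistically significant.

1.06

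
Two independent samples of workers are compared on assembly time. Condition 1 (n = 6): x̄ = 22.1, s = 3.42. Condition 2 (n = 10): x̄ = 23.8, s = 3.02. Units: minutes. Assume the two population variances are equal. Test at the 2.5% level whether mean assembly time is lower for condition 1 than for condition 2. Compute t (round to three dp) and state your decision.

Let group 1 = condition 1, group 2 = condition 2. H0: μ_1 = μ_2; H1: μ_1 < μ_2 (two-sample pooled-variance t-test, left-tailed).
s_p² = [(6−1)·3.42² + (10−1)·3.02²]/(6+10−2) = 10.0404
t = (22.1 − 23.8)/√[10.0404·(1/6 + 1/10)] = -1.039
df = n₁ + n₂ − 2 = 14
p-value = P(T ≤ -1.039) ≈ 0.158
Since p ≈ 0.158 > α = 0.025, fail to reject H0; the data do not provide sufficient evidence against H0.

t = -1.039; fail to reject H0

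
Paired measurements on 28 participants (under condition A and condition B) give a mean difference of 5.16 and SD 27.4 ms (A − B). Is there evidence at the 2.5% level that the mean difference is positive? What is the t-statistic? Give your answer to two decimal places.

1.00

H0: μ_d = 0; H1: μ_d > 0 (paired t-test on the differences, right-tailed).
t = d̄/(s_d/√n) = 5.16/(27.4/√28) = 1.00
df = n − 1 = 27
p-value = P(T ≥ 1.00) ≈ 0.1639
Since p ≈ 0.1639 > α = 0.025, fail to reject H0; the data do not provide sufficient evidence against H0.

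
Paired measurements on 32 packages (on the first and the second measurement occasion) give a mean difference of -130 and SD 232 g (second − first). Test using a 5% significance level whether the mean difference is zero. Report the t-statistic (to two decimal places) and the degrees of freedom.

H0: μ_d = 0; H1: μ_d ≠ 0 (paired t-test on the differences, two-sided).
t = d̄/(s_d/√n) = -130/(232/√32) = -3.17
df = n − 1 = 31
Two-sided p-value ≈ 0.0034
Since p ≈ 0.0034 < α = 0.05, reject H0; the data support H1.

t = -3.17, df = 31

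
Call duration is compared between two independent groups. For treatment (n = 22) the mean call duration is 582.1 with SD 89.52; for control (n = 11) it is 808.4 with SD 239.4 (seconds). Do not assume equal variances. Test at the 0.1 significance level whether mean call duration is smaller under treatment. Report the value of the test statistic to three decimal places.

Let group 1 = treatment, group 2 = control. H0: μ_1 = μ_2; H1: μ_1 < μ_2 (Welch's two-sample t-test, left-tailed).
t = (x̄_1 − x̄_2)/√(s_1²/n_1 + s_2²/n_2) = (582.1 − 808.4)/√(89.52²/22 + 239.4²/11) = -3.031
Welch–Satterthwaite df ≈ 11.42
p-value = P(T ≤ -3.031) ≈ 0.0055
Since p ≈ 0.0055 < α = 0.1, reject H0; the evidence is statistically significant.

-3.031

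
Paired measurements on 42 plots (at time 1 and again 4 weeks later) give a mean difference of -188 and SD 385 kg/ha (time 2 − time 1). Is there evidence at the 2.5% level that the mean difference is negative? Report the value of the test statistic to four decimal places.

-3.1646

H0: μ_d = 0; H1: μ_d < 0 (paired t-test on the differences, left-tailed).
t = d̄/(s_d/√n) = -188/(385/√42) = -3.1646
df = n − 1 = 41
p-value = P(T ≤ -3.1646) ≈ 0.0015
Since p ≈ 0.0015 < α = 0.025, reject H0; the evidence is statistically significant.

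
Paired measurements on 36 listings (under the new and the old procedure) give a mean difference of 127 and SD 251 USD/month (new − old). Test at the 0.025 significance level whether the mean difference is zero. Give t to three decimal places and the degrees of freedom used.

H0: μ_d = 0; H1: μ_d ≠ 0 (paired t-test on the differences, two-sided).
t = d̄/(s_d/√n) = 127/(251/√36) = 3.036
df = n − 1 = 35
Two-sided p-value ≈ 0.005
Since p ≈ 0.005 < α = 0.025, reject H0; the data support H1.

t = 3.036, df = 35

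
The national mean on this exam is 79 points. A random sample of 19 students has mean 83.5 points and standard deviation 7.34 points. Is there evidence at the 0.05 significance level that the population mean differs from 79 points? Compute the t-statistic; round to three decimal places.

H0: μ = 79; H1: μ ≠ 79 (one-sample t-test, two-sided).
t = (x̄ − μ₀)/(s/√n) = (83.5 − 79)/(7.34/√19) = 2.672
df = n − 1 = 18
Two-sided p-value ≈ 0.0155
Since p ≈ 0.0155 < α = 0.05, reject H0; the evidence is statistically significant.

2.672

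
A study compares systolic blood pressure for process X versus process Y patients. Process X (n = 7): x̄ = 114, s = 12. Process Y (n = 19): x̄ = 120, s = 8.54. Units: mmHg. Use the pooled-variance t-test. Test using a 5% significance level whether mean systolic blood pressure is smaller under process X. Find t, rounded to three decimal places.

Let group 1 = process X, group 2 = process Y. H0: μ_1 = μ_2; H1: μ_1 < μ_2 (two-sample pooled-variance t-test, left-tailed).
s_p² = [(7−1)·12² + (19−1)·8.54²]/(7+19−2) = 90.6987
t = (114 − 120)/√[90.6987·(1/7 + 1/19)] = -1.425
df = n₁ + n₂ − 2 = 24
p-value = P(T ≤ -1.425) ≈ 0.084
Since p ≈ 0.084 > α = 0.05, fail to reject H0; the evidence is not statistically significant.

-1.425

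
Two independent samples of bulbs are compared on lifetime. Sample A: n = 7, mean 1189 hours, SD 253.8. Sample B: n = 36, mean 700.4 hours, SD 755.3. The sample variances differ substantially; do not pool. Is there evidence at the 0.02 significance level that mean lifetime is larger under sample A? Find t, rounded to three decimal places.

3.087

Let group 1 = sample A, group 2 = sample B. H0: μ_1 = μ_2; H1: μ_1 > μ_2 (Welch's two-sample t-test, right-tailed).
t = (x̄_1 − x̄_2)/√(s_1²/n_1 + s_2²/n_2) = (1189 − 700.4)/√(253.8²/7 + 755.3²/36) = 3.087
Welch–Satterthwaite df ≈ 29.47
p-value = P(T ≥ 3.087) ≈ 0.0022
Since p ≈ 0.0022 < α = 0.02, reject H0; the data support H1.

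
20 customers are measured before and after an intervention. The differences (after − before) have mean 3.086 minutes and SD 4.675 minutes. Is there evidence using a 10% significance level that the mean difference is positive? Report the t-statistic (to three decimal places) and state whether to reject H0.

t = 2.952; reject H0

H0: μ_d = 0; H1: μ_d > 0 (paired t-test on the differences, right-tailed).
t = d̄/(s_d/√n) = 3.086/(4.675/√20) = 2.952
df = n − 1 = 19
p-value = P(T ≥ 2.952) ≈ 0.004
Since p ≈ 0.004 < α = 0.1, reject H0; the evidence is statistically significant.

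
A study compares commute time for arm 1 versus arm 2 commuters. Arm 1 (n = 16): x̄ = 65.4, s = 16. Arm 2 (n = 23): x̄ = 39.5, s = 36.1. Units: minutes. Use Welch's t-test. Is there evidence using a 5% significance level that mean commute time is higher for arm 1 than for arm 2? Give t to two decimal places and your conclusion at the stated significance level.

t = 3.04; reject H0

Let group 1 = arm 1, group 2 = arm 2. H0: μ_1 = μ_2; H1: μ_1 > μ_2 (Welch's two-sample t-test, right-tailed).
t = (x̄_1 − x̄_2)/√(s_1²/n_1 + s_2²/n_2) = (65.4 − 39.5)/√(16²/16 + 36.1²/23) = 3.04
Welch–Satterthwaite df ≈ 32.39
p-value = P(T ≥ 3.04) ≈ 0.002
Since p ≈ 0.002 < α = 0.05, reject H0; the evidence is statistically significant.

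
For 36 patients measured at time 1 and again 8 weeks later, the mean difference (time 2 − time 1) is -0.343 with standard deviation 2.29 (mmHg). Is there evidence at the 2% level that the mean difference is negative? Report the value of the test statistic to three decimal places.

H0: μ_d = 0; H1: μ_d < 0 (paired t-test on the differences, left-tailed).
t = d̄/(s_d/√n) = -0.343/(2.29/√36) = -0.899
df = n − 1 = 35
p-value = P(T ≤ -0.899) ≈ 0.187
Since p ≈ 0.187 > α = 0.02, fail to reject H0; the data do not provide sufficient evidence against H0.

-0.899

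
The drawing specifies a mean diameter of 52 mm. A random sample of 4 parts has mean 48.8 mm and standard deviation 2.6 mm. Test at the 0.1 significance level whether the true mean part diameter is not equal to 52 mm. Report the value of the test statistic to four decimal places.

H0: μ = 52; H1: μ ≠ 52 (one-sample t-test, two-sided).
t = (x̄ − μ₀)/(s/√n) = (48.8 − 52)/(2.6/√4) = -2.4615
df = n − 1 = 3
Two-sided p-value ≈ 0.0907
Since p ≈ 0.0907 < α = 0.1, reject H0; the data support H1.

-2.4615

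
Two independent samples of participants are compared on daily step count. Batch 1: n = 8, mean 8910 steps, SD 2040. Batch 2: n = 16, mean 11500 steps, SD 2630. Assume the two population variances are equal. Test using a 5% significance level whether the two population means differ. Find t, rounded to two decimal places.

Let group 1 = batch 1, group 2 = batch 2. H0: μ_1 = μ_2; H1: μ_1 ≠ μ_2 (two-sample pooled-variance t-test, two-sided).
s_p² = [(8−1)·2040² + (16−1)·2630²]/(8+16−2) = 6040210
t = (8910 − 11500)/√[6040210·(1/8 + 1/16)] = -2.43
df = n₁ + n₂ − 2 = 22
Two-sided p-value ≈ 0.0235
Since p ≈ 0.0235 < α = 0.05, reject H0; the data support H1.

-2.43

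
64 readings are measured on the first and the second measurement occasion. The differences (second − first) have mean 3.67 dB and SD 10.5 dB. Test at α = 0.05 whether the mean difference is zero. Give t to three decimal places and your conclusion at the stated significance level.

H0: μ_d = 0; H1: μ_d ≠ 0 (paired t-test on the differences, two-sided).
t = d̄/(s_d/√n) = 3.67/(10.5/√64) = 2.796
df = n − 1 = 63
Two-sided p-value ≈ 0.007
Since p ≈ 0.007 < α = 0.05, reject H0; the data support H1.

t = 2.796; reject H0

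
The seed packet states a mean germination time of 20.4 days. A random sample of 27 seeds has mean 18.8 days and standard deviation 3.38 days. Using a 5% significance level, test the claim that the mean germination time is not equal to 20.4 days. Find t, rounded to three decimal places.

-2.460

H0: μ = 20.4; H1: μ ≠ 20.4 (one-sample t-test, two-sided).
t = (x̄ − μ₀)/(s/√n) = (18.8 − 20.4)/(3.38/√27) = -2.460
df = n − 1 = 26
Two-sided p-value ≈ 0.0209
Since p ≈ 0.0209 < α = 0.05, reject H0; the data support H1.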